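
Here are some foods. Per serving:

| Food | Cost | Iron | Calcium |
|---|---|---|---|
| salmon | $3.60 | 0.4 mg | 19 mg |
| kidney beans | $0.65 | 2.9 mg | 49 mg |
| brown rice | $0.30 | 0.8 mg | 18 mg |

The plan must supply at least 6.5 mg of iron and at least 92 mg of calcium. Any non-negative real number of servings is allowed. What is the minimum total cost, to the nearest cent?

$1.46

Compare the cost at each extreme point of the feasible region.
salmon only: max(6.5/0.4, 92/19) = 16.25 servings → $58.50.
kidney beans only: max(6.5/2.9, 92/49) = 2.241 servings → $1.46.
brown rice only: max(6.5/0.8, 92/18) = 8.125 servings → $2.44.
salmon + kidney beans: the both-tight solution has a negative serving — not a feasible corner.
salmon + brown rice with both targets exact would need a negative amount; discard.
kidney beans + brown rice: the both-tight solution has a negative serving — not a feasible corner.
The minimum over all feasible corners is $1.46.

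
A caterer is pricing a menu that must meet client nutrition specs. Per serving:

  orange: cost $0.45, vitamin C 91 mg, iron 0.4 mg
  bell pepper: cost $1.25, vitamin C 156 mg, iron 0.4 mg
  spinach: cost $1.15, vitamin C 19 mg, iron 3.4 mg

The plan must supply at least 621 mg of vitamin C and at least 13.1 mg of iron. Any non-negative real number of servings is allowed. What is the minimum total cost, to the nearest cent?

Minimising a linear cost over {vitamin C ≥ 621, iron ≥ 13.1, servings ≥ 0} — the optimum is at a vertex, using one or two foods.
orange only: max(621/91, 13.1/0.4) = 32.75 servings → $14.74.
bell pepper only: max(621/156, 13.1/0.4) = 32.75 servings → $40.94.
spinach only: max(621/19, 13.1/3.4) = 32.68 servings → $37.59.
orange + bell pepper: intersection lies outside the first quadrant.
orange + spinach with both tight: 6.171 servings and 3.127 servings → $6.37.
bell pepper + spinach with both tight: 3.563 servings and 3.434 servings → $8.40.
So the least-cost plan costs $6.37.

$6.37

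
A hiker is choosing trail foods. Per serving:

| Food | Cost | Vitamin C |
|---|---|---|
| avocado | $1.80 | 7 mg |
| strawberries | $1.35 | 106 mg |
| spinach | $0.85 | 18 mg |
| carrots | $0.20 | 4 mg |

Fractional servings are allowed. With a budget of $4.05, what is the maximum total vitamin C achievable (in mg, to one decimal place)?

318.0 mg

Vitamin C per dollar: strawberries 78.52, spinach 21.18, carrots 20, avocado 3.889.
With no serving limits, spend the whole cost allowance on strawberries: $4.05 / $1.35 × 106 mg = 318.0 mg.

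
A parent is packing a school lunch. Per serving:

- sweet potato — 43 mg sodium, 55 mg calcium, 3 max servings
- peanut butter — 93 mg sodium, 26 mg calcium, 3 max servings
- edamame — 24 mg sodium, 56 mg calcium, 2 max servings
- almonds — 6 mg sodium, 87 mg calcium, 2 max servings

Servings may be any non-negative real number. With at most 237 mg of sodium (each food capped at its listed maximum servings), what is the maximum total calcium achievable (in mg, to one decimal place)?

Calcium per mg sodium: almonds 14.5, edamame 2.333, sweet potato 1.279, peanut butter 0.2796.
Take 2 servings of almonds: uses 12 mg sodium, +174.0 mg calcium (running total 174.0 mg).
Take 2 servings of edamame: uses 48 mg sodium, +112.0 mg calcium (running total 286.0 mg).
Take 3 servings of sweet potato: uses 129 mg sodium, +165.0 mg calcium (running total 451.0 mg).
Take 0.5161 servings of peanut butter: uses 48 mg sodium, +13.4 mg calcium (running total 464.4 mg).
Filling greedily by calcium-per-mg sodium is optimal for one linear limit, giving 464.4 mg.

464.4 mg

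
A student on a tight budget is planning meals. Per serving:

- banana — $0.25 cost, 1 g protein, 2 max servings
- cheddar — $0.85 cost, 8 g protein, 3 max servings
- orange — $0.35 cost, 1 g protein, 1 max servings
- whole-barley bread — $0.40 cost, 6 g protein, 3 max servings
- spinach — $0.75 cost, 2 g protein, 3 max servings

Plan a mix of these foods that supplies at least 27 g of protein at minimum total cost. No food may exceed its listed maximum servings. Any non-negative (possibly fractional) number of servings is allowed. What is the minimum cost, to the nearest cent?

Cost per g of protein: whole-barley bread $0.0667, cheddar $0.1062, banana $0.2500, orange $0.3500, spinach $0.3750.
Take 3 servings of whole-barley bread: +18.0 g protein for $1.20 (total $1.20, still need 9.0 g).
Take 1.125 servings of cheddar: +9.0 g protein for $0.96 (total $2.16, still need 0.0 g).
Filling from the cheapest source first is optimal under one linear minimum: $2.16.

$2.16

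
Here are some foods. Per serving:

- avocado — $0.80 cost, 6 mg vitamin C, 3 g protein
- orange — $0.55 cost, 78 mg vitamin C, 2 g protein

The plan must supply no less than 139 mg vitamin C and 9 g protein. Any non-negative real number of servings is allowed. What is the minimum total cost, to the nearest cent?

$2.43

With two linear requirements the optimum uses one or two foods; enumerate the corners.
avocado only: max(139/6, 9/3) = 23.17 servings → $18.53.
orange only: max(139/78, 9/2) = 4.5 servings → $2.48.
avocado + orange with both tight: 1.91 servings and 1.635 servings → $2.43.
So the least-cost plan costs $2.43.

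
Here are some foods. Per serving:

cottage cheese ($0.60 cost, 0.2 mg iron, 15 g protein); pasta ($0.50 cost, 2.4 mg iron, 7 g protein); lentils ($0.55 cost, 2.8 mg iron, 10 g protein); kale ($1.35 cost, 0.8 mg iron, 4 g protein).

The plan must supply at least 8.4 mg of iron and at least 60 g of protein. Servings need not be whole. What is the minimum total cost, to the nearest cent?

$2.83

Compare the cost at each extreme point of the feasible region.
cottage cheese only: max(8.4/0.2, 60/15) = 42 servings → $25.20.
pasta only: max(8.4/2.4, 60/7) = 8.571 servings → $4.29.
lentils only: max(8.4/2.8, 60/10) = 6 servings → $3.30.
kale only: max(8.4/0.8, 60/4) = 15 servings → $20.25.
cottage cheese + pasta with both tight: 2.462 servings and 3.295 servings → $3.12.
cottage cheese + lentils with both tight: 2.1 servings and 2.85 servings → $2.83.
cottage cheese + kale with both tight: 1.286 servings and 10.18 servings → $14.51.
pasta + lentils: intersection lies outside the first quadrant.
pasta + kale with both targets exact would need a negative amount; discard.
lentils + kale: intersection lies outside the first quadrant.
So the least-cost plan costs $2.83.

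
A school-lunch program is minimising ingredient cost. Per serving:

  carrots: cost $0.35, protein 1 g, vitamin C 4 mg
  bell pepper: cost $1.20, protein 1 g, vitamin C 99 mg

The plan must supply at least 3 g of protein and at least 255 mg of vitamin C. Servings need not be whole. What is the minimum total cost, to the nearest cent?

$3.22

Compare the cost at each extreme point of the feasible region.
carrots only: max(3/1, 255/4) = 63.75 servings → $22.31.
bell pepper only: max(3/1, 255/99) = 3 servings → $3.60.
carrots + bell pepper with both tight: 0.4421 servings and 2.558 servings → $3.22.
So the least-cost plan costs $3.22.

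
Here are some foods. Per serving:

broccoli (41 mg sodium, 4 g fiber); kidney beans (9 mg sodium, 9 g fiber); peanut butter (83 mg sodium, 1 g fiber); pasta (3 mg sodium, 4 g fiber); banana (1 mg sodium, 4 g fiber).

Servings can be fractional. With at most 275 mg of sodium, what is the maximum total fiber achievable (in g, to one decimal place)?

1100.0 g

Fiber per mg sodium: banana 4, pasta 1.333, kidney beans 1, broccoli 0.09756, peanut butter 0.01205.
With no serving limits, spend the whole sodium allowance on banana: 275 mg / 1 mg × 4 g = 1100.0 g.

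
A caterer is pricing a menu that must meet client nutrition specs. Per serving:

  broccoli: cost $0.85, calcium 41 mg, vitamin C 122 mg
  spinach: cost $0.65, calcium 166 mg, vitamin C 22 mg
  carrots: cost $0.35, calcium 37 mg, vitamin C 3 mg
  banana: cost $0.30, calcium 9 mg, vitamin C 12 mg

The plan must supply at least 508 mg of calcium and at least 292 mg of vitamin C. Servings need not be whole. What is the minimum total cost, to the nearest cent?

$3.32

broccoli only: max(508/41, 292/122) = 12.39 servings → $10.53.
spinach only: max(508/166, 292/22) = 13.27 servings → $8.63.
carrots only: max(508/37, 292/3) = 97.33 servings → $34.07.
banana only: max(508/9, 292/12) = 56.44 servings → $16.93.
broccoli + spinach with both tight: 1.927 servings and 2.584 servings → $3.32.
broccoli + carrots with both tight: 2.113 servings and 11.39 servings → $5.78.
broccoli + banana: intersection lies outside the first quadrant.
spinach + carrots: the both-tight solution has a negative serving — not a feasible corner.
spinach + banana with both tight: 1.933 servings and 20.79 servings → $7.49.
carrots + banana with both tight: 8.317 servings and 22.25 servings → $9.59.
Cheapest feasible corner: $3.32.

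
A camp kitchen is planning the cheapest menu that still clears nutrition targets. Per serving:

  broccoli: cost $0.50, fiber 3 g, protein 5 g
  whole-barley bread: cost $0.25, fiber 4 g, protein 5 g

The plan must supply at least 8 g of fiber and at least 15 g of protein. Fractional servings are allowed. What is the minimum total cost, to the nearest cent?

broccoli only: max(8/3, 15/5) = 3 servings → $1.50.
whole-barley bread only: max(8/4, 15/5) = 3 servings → $0.75.
broccoli + whole-barley bread: the both-tight solution has a negative serving — not a feasible corner.
The minimum over all feasible corners is $0.75.

$0.75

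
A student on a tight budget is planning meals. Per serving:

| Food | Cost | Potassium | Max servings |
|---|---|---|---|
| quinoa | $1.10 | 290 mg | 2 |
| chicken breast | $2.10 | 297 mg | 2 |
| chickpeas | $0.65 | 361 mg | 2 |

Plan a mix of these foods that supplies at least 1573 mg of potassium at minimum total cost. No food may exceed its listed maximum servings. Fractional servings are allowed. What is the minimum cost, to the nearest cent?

Cost per mg of potassium: chickpeas $0.0018, quinoa $0.0038, chicken breast $0.0071.
Take 2 servings of chickpeas: +722.0 mg potassium for $1.30 (total $1.30, still need 851.0 mg).
Take 2 servings of quinoa: +580.0 mg potassium for $2.20 (total $3.50, still need 271.0 mg).
Take 0.9125 servings of chicken breast: +271.0 mg potassium for $1.92 (total $5.42, still need 0.0 mg).
Greedy by cheapest-per-mg is optimal for a single linear constraint, so the minimum cost is $5.42.

$5.42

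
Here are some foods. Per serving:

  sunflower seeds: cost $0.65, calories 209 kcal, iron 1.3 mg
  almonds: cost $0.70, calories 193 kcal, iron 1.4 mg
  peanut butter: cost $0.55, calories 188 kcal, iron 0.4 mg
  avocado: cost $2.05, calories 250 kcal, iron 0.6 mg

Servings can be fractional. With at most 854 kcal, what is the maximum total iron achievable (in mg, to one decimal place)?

Iron per kcal: almonds 0.007254, sunflower seeds 0.00622, avocado 0.0024, peanut butter 0.002128.
With no serving limits, spend the whole calories allowance on almonds: 854 kcal / 193 kcal × 1.4 mg = 6.2 mg.

6.2 mg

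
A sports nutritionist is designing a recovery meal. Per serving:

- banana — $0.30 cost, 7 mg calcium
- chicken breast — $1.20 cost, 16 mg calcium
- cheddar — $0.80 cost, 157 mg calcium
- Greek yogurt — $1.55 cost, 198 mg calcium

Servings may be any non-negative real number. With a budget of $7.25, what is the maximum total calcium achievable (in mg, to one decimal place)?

Calcium per dollar: cheddar 196.2, Greek yogurt 127.7, banana 23.33, chicken breast 13.33.
With no serving limits, spend the whole cost allowance on cheddar: $7.25 / $0.80 × 157 mg = 1422.8 mg.

1422.8 mg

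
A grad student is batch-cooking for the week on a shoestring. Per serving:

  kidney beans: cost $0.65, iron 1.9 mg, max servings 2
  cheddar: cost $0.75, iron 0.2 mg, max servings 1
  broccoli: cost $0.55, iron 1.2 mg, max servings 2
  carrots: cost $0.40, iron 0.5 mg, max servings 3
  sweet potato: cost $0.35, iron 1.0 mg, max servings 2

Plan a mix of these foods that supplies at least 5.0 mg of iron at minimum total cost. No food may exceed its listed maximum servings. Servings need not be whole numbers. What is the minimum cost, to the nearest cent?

$1.72

Cost per mg of iron: kidney beans $0.3421, sweet potato $0.3500, broccoli $0.4583, carrots $0.8000, cheddar $3.7500.
Take 2 servings of kidney beans: +3.8 mg iron for $1.30 (total $1.30, still need 1.2 mg).
Take 1.2 servings of sweet potato: +1.2 mg iron for $0.42 (total $1.72, still need 0.0 mg).
Greedy by cheapest-per-mg is optimal for a single linear constraint, so the minimum cost is $1.72.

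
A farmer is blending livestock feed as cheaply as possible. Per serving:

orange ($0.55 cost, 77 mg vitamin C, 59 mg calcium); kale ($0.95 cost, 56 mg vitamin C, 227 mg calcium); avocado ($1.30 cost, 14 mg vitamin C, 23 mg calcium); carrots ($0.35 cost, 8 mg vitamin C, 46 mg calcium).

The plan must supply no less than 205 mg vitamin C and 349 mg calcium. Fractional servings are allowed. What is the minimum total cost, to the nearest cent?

This is a tiny linear program; its minimum lies at a vertex of the feasible set. List the vertices and price them.
orange only: max(205/77, 349/59) = 5.915 servings → $3.25.
kale only: max(205/56, 349/227) = 3.661 servings → $3.48.
avocado only: max(205/14, 349/23) = 15.17 servings → $19.73.
carrots only: max(205/8, 349/46) = 25.62 servings → $8.97.
orange + kale with both tight: 1.904 servings and 1.043 servings → $2.04.
orange + avocado with both targets exact would need a negative amount; discard.
orange + carrots with both tight: 2.162 servings and 4.814 servings → $2.87.
kale + avocado with both tight: 0.09048 servings and 14.28 servings → $18.65.
kale + carrots: the both-tight solution has a negative serving — not a feasible corner.
avocado + carrots with both tight: 14.43 servings and 0.3717 servings → $18.89.
So the least-cost plan costs $2.04.

$2.04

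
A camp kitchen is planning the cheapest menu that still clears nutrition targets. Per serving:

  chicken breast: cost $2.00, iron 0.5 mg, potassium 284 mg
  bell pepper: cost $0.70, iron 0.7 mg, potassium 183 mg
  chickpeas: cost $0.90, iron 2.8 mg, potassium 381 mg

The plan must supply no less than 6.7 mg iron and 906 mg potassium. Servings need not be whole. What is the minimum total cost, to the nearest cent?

Check every corner: each single food scaled to meet both minima, and each pair solved so both constraints bind.
chicken breast only: max(6.7/0.5, 906/284) = 13.4 servings → $26.80.
bell pepper only: max(6.7/0.7, 906/183) = 9.571 servings → $6.70.
chickpeas only: max(6.7/2.8, 906/381) = 2.393 servings → $2.15.
chicken breast + bell pepper with both targets exact would need a negative amount; discard.
chicken breast + chickpeas with both targets exact would need a negative amount; discard.
bell pepper + chickpeas with both targets exact would need a negative amount; discard.
Cheapest feasible corner: $2.15.

$2.15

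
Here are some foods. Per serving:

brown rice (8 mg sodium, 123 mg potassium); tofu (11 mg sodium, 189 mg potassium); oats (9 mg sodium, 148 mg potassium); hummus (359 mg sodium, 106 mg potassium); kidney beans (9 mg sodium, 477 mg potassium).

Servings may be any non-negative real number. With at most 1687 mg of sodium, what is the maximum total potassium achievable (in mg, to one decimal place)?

89411.0 mg

Potassium per mg sodium: kidney beans 53, tofu 17.18, oats 16.44, brown rice 15.38, hummus 0.2953.
With no serving limits, spend the whole sodium allowance on kidney beans: 1687 mg / 9 mg × 477 mg = 89411.0 mg.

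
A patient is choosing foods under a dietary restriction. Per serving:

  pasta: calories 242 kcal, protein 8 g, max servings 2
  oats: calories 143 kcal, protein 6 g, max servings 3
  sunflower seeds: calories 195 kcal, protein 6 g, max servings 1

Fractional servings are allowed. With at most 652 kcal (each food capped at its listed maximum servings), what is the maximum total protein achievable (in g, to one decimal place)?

Protein per kcal: oats 0.04196, pasta 0.03306, sunflower seeds 0.03077.
Take 3 servings of oats: uses 429 kcal, +18.0 g protein (running total 18.0 g).
Take 0.9215 servings of pasta: uses 223 kcal, +7.4 g protein (running total 25.4 g).
Filling greedily by protein-per-kcal is optimal for one linear limit, giving 25.4 g.

25.4 g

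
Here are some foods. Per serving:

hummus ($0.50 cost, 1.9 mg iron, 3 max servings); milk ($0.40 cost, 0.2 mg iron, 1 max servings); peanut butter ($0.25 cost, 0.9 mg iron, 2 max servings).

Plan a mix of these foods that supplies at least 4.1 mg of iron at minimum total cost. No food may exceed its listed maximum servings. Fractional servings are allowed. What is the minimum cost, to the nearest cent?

Cost per mg of iron: hummus $0.2632, peanut butter $0.2778, milk $2.0000.
Take 2.158 servings of hummus: +4.1 mg iron for $1.08 (total $1.08, still need 0.0 mg).
Greedy by cheapest-per-mg is optimal for a single linear constraint, so the minimum cost is $1.08.

$1.08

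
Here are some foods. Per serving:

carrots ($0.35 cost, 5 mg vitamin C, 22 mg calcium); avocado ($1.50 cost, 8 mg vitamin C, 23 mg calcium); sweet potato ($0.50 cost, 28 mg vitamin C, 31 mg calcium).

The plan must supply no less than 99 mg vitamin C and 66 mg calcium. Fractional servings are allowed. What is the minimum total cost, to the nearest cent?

Compare the cost at each extreme point of the feasible region.
carrots only: max(99/5, 66/22) = 19.8 servings → $6.93.
avocado only: max(99/8, 66/23) = 12.38 servings → $18.56.
sweet potato only: max(99/28, 66/31) = 3.536 servings → $1.77.
carrots + avocado with both targets exact would need a negative amount; discard.
carrots + sweet potato: the both-tight solution has a negative serving — not a feasible corner.
avocado + sweet potato: intersection lies outside the first quadrant.
Cheapest feasible corner: $1.77.

$1.77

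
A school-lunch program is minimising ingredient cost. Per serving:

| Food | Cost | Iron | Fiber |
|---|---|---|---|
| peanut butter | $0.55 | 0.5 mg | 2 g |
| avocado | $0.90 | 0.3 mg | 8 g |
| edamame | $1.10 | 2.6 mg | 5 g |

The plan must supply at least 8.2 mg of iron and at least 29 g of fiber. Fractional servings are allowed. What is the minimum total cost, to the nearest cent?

Two binding constraints pin down two serving amounts, so the optimal mix uses at most two foods. The candidates are each food alone (scaled to the tighter of iron/fiber) and each pair with both constraints tight.
peanut butter only: max(8.2/0.5, 29/2) = 16.4 servings → $9.02.
avocado only: max(8.2/0.3, 29/8) = 27.33 servings → $24.60.
edamame only: max(8.2/2.6, 29/5) = 5.8 servings → $6.38.
peanut butter + avocado: the both-tight solution has a negative serving — not a feasible corner.
peanut butter + edamame with both tight: 12.74 servings and 0.7037 servings → $7.78.
avocado + edamame with both tight: 1.782 servings and 2.948 servings → $4.85.
Cheapest feasible corner: $4.85.

$4.85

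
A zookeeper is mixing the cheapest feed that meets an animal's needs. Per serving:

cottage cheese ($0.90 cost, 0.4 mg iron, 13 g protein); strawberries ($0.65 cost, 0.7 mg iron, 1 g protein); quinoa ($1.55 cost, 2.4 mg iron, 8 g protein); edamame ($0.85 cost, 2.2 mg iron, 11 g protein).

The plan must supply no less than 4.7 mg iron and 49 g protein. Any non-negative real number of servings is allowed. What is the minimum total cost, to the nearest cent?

The cheapest plan sits at a corner of the feasible region — with two constraints it uses at most two foods.
cottage cheese only: max(4.7/0.4, 49/13) = 11.75 servings → $10.57.
strawberries only: max(4.7/0.7, 49/1) = 49 servings → $31.85.
quinoa only: max(4.7/2.4, 49/8) = 6.125 servings → $9.49.
edamame only: max(4.7/2.2, 49/11) = 4.455 servings → $3.79.
cottage cheese + strawberries with both tight: 3.402 servings and 4.77 servings → $6.16.
cottage cheese + quinoa with both tight: 2.857 servings and 1.482 servings → $4.87.
cottage cheese + edamame with both tight: 2.318 servings and 1.715 servings → $3.54.
strawberries + quinoa with both targets exact would need a negative amount; discard.
strawberries + edamame with both targets exact would need a negative amount; discard.
quinoa + edamame: intersection lies outside the first quadrant.
The minimum over all feasible corners is $3.54.

$3.54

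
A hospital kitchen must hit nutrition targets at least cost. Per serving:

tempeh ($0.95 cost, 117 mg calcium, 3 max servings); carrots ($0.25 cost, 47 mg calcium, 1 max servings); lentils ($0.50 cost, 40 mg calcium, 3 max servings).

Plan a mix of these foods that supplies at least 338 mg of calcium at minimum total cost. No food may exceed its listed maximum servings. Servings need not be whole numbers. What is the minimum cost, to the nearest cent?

Cost per mg of calcium: carrots $0.0053, tempeh $0.0081, lentils $0.0125.
Take 1 serving of carrots: +47.0 mg calcium for $0.25 (total $0.25, still need 291.0 mg).
Take 2.487 servings of tempeh: +291.0 mg calcium for $2.36 (total $2.61, still need 0.0 mg).
Filling from the cheapest source first is optimal under one linear minimum: $2.61.

$2.61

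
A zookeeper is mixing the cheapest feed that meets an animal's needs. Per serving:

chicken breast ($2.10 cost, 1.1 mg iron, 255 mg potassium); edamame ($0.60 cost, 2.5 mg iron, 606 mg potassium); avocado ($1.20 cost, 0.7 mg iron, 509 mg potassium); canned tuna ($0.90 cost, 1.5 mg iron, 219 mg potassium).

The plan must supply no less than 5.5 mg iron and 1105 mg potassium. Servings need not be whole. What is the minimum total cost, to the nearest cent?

$1.32

The cheapest plan sits at a corner of the feasible region — with two constraints it uses at most two foods.
chicken breast only: max(5.5/1.1, 1105/255) = 5 servings → $10.50.
edamame only: max(5.5/2.5, 1105/606) = 2.2 servings → $1.32.
avocado only: max(5.5/0.7, 1105/509) = 7.857 servings → $9.43.
canned tuna only: max(5.5/1.5, 1105/219) = 5.046 servings → $4.54.
chicken breast + edamame with both targets exact would need a negative amount; discard.
chicken breast + avocado: intersection lies outside the first quadrant.
chicken breast + canned tuna with both tight: 3.199 servings and 1.321 servings → $7.91.
edamame + avocado with both targets exact would need a negative amount; discard.
edamame + canned tuna with both tight: 1.253 servings and 1.578 servings → $2.17.
avocado + canned tuna with both tight: 0.7424 servings and 3.32 servings → $3.88.
So the least-cost plan costs $1.32.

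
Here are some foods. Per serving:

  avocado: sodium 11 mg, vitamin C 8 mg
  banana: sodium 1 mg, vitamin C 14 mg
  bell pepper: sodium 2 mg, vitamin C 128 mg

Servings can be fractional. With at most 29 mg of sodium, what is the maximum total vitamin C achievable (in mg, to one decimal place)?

1856.0 mg

Vitamin C per mg sodium: bell pepper 64, banana 14, avocado 0.7273.
With no serving limits, spend the whole sodium allowance on bell pepper: 29 mg / 2 mg × 128 mg = 1856.0 mg.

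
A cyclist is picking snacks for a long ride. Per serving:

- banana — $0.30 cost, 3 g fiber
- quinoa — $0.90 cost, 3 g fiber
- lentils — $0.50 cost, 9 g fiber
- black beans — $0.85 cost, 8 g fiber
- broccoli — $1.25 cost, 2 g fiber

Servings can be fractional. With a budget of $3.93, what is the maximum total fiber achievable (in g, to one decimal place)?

70.7 g

Fiber per dollar: lentils 18, banana 10, black beans 9.412, quinoa 3.333, broccoli 1.6.
With no serving limits, spend the whole cost allowance on lentils: $3.93 / $0.50 × 9 g = 70.7 g.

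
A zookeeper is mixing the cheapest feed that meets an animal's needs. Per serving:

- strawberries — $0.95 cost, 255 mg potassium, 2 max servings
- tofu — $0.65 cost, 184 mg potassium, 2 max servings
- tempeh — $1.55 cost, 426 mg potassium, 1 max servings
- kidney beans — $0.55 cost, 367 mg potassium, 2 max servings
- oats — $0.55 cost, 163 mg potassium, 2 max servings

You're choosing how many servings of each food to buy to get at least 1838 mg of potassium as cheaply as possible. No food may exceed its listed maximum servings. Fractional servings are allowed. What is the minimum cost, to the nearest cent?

$4.99

Cost per mg of potassium: kidney beans $0.0015, oats $0.0034, tofu $0.0035, tempeh $0.0036, strawberries $0.0037.
Take 2 servings of kidney beans: +734.0 mg potassium for $1.10 (total $1.10, still need 1104.0 mg).
Take 2 servings of oats: +326.0 mg potassium for $1.10 (total $2.20, still need 778.0 mg).
Take 2 servings of tofu: +368.0 mg potassium for $1.30 (total $3.50, still need 410.0 mg).
Take 0.9624 servings of tempeh: +410.0 mg potassium for $1.49 (total $4.99, still need 0.0 mg).
Filling from the cheapest source first is optimal under one linear minimum: $4.99.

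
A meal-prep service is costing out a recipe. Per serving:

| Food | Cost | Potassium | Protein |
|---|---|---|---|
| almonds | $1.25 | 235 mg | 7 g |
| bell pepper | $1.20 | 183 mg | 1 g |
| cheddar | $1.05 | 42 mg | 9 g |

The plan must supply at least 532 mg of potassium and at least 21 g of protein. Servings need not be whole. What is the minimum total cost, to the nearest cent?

almonds only: max(532/235, 21/7) = 3 servings → $3.75.
bell pepper only: max(532/183, 21/1) = 21 servings → $25.20.
cheddar only: max(532/42, 21/9) = 12.67 servings → $13.30.
almonds + bell pepper: the both-tight solution has a negative serving — not a feasible corner.
almonds + cheddar with both tight: 2.145 servings and 0.665 servings → $3.38.
bell pepper + cheddar with both tight: 2.434 servings and 2.063 servings → $5.09.
So the least-cost plan costs $3.38.

$3.38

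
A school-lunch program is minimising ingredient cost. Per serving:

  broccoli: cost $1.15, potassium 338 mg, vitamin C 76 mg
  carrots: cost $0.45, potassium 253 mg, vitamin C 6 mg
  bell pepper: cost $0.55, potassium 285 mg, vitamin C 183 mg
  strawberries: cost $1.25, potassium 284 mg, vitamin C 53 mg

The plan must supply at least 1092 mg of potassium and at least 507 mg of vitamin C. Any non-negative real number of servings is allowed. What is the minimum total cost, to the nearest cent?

$2.06

An LP optimum is at a vertex; with two nutrient constraints at most two foods are used. Check each candidate.
broccoli only: max(1092/338, 507/76) = 6.671 servings → $7.67.
carrots only: max(1092/253, 507/6) = 84.5 servings → $38.02.
bell pepper only: max(1092/285, 507/183) = 3.832 servings → $2.11.
strawberries only: max(1092/284, 507/53) = 9.566 servings → $11.96.
broccoli + carrots: intersection lies outside the first quadrant.
broccoli + bell pepper with both tight: 1.377 servings and 2.199 servings → $2.79.
broccoli + strawberries: the both-tight solution has a negative serving — not a feasible corner.
carrots + bell pepper with both tight: 1.241 servings and 2.73 servings → $2.06.
carrots + strawberries: the both-tight solution has a negative serving — not a feasible corner.
bell pepper + strawberries with both tight: 2.336 servings and 1.501 servings → $3.16.
The minimum over all feasible corners is $2.06.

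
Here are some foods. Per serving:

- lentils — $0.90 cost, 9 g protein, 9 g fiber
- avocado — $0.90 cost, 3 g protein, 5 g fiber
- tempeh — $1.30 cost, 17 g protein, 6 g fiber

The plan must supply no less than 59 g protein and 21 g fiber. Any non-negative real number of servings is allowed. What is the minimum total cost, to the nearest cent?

$4.52

Minimising a linear cost over {protein ≥ 59, fiber ≥ 21, servings ≥ 0} — the optimum is at a vertex, using one or two foods.
lentils only: max(59/9, 21/9) = 6.556 servings → $5.90.
avocado only: max(59/3, 21/5) = 19.67 servings → $17.70.
tempeh only: max(59/17, 21/6) = 3.5 servings → $4.55.
lentils + avocado: intersection lies outside the first quadrant.
lentils + tempeh with both tight: 0.0303 servings and 3.455 servings → $4.52.
avocado + tempeh with both tight: 0.04478 servings and 3.463 servings → $4.54.
So the least-cost plan costs $4.52.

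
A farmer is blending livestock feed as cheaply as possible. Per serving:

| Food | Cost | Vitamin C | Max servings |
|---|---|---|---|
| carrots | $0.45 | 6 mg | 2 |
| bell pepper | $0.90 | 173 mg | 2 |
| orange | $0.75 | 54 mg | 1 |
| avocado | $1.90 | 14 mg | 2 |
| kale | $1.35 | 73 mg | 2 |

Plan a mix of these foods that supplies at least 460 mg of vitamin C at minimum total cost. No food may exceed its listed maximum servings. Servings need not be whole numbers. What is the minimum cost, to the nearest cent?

$3.66

Cost per mg of vitamin C: bell pepper $0.0052, orange $0.0139, kale $0.0185, carrots $0.0750, avocado $0.1357.
Take 2 servings of bell pepper: +346.0 mg vitamin C for $1.80 (total $1.80, still need 114.0 mg).
Take 1 serving of orange: +54.0 mg vitamin C for $0.75 (total $2.55, still need 60.0 mg).
Take 0.8219 servings of kale: +60.0 mg vitamin C for $1.11 (total $3.66, still need 0.0 mg).
Greedy by cheapest-per-mg is optimal for a single linear constraint, so the minimum cost is $3.66.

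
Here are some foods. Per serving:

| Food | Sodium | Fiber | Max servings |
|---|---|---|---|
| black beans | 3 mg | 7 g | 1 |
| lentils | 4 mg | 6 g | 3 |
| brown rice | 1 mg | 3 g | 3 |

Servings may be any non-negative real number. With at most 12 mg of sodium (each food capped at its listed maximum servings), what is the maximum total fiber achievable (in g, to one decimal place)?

Fiber per mg sodium: brown rice 3, black beans 2.333, lentils 1.5.
Take 3 servings of brown rice: uses 3 mg sodium, +9.0 g fiber (running total 9.0 g).
Take 1 serving of black beans: uses 3 mg sodium, +7.0 g fiber (running total 16.0 g).
Take 1.5 servings of lentils: uses 6 mg sodium, +9.0 g fiber (running total 25.0 g).
Greedy by best ratio exhausts the sodium allowance optimally: 25.0 g.

25.0 g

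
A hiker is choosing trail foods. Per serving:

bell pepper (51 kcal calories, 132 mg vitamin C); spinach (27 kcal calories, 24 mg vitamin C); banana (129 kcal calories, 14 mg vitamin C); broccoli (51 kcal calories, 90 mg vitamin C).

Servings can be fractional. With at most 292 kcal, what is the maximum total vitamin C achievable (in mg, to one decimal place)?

755.8 mg

Vitamin C per kcal: bell pepper 2.588, broccoli 1.765, spinach 0.8889, banana 0.1085.
With no serving limits, spend the whole calories allowance on bell pepper: 292 kcal / 51 kcal × 132 mg = 755.8 mg.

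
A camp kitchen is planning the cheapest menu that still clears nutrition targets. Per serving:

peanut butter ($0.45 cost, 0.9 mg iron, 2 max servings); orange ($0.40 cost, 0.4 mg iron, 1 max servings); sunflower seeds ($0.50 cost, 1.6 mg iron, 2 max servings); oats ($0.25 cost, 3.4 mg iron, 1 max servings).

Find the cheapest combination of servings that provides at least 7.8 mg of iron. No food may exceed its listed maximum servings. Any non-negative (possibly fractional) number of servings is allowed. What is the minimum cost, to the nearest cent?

Cost per mg of iron: oats $0.0735, sunflower seeds $0.3125, peanut butter $0.5000, orange $1.0000.
Take 1 serving of oats: +3.4 mg iron for $0.25 (total $0.25, still need 4.4 mg).
Take 2 servings of sunflower seeds: +3.2 mg iron for $1.00 (total $1.25, still need 1.2 mg).
Take 1.333 servings of peanut butter: +1.2 mg iron for $0.60 (total $1.85, still need 0.0 mg).
Greedy by cheapest-per-mg is optimal for a single linear constraint, so the minimum cost is $1.85.

$1.85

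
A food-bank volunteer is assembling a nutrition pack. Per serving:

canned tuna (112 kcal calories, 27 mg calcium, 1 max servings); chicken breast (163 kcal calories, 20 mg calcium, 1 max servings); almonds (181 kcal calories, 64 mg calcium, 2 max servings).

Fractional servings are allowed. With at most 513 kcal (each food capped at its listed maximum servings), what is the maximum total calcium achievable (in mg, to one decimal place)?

Calcium per kcal: almonds 0.3536, canned tuna 0.2411, chicken breast 0.1227.
Take 2 servings of almonds: uses 362 kcal, +128.0 mg calcium (running total 128.0 mg).
Take 1 serving of canned tuna: uses 112 kcal, +27.0 mg calcium (running total 155.0 mg).
Take 0.2393 servings of chicken breast: uses 39 kcal, +4.8 mg calcium (running total 159.8 mg).
Filling greedily by calcium-per-kcal is optimal for one linear limit, giving 159.8 mg.

159.8 mg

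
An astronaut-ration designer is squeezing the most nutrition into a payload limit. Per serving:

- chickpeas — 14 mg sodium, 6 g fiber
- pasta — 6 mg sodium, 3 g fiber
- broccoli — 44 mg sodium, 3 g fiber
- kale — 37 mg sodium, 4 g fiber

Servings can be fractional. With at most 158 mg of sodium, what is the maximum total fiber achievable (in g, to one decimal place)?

79.0 g

Fiber per mg sodium: pasta 0.5, chickpeas 0.4286, kale 0.1081, broccoli 0.06818.
With no serving limits, spend the whole sodium allowance on pasta: 158 mg / 6 mg × 3 g = 79.0 g.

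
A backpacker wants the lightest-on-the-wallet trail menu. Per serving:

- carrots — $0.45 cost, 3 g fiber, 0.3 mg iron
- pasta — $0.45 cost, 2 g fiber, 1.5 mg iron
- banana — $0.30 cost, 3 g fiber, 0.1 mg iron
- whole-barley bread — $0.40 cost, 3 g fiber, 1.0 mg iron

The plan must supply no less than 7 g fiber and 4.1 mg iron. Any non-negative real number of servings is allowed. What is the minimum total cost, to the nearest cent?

An LP optimum is at a vertex; with two nutrient constraints at most two foods are used. Check each candidate.
carrots only: max(7/3, 4.1/0.3) = 13.67 servings → $6.15.
pasta only: max(7/2, 4.1/1.5) = 3.5 servings → $1.57.
banana only: max(7/3, 4.1/0.1) = 41 servings → $12.30.
whole-barley bread only: max(7/3, 4.1/1.0) = 4.1 servings → $1.64.
carrots + pasta with both tight: 0.5897 servings and 2.615 servings → $1.44.
carrots + banana: intersection lies outside the first quadrant.
carrots + whole-barley bread: the both-tight solution has a negative serving — not a feasible corner.
pasta + banana with both tight: 2.698 servings and 0.5349 servings → $1.37.
pasta + whole-barley bread with both tight: 2.12 servings and 0.92 servings → $1.32.
banana + whole-barley bread: the both-tight solution has a negative serving — not a feasible corner.
Cheapest feasible corner: $1.32.

$1.32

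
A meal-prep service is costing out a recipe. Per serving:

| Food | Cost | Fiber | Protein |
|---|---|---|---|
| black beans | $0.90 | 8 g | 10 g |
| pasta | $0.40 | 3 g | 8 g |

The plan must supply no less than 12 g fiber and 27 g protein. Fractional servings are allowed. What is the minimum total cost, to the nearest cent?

$1.53

A basic optimal solution has at most two foods positive. Try each food alone and each pair with both targets met exactly.
black beans only: max(12/8, 27/10) = 2.7 servings → $2.43.
pasta only: max(12/3, 27/8) = 4 servings → $1.60.
black beans + pasta with both tight: 0.4412 servings and 2.824 servings → $1.53.
Cheapest feasible corner: $1.53.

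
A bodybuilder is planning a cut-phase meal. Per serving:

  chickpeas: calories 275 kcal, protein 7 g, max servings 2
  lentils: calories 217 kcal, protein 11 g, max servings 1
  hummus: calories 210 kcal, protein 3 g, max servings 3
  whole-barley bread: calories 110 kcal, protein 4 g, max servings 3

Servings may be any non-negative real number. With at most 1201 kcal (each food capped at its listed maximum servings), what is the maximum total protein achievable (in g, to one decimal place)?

Protein per kcal: lentils 0.05069, whole-barley bread 0.03636, chickpeas 0.02545, hummus 0.01429.
Take 1 serving of lentils: uses 217 kcal, +11.0 g protein (running total 11.0 g).
Take 3 servings of whole-barley bread: uses 330 kcal, +12.0 g protein (running total 23.0 g).
Take 2 servings of chickpeas: uses 550 kcal, +14.0 g protein (running total 37.0 g).
Take 0.4952 servings of hummus: uses 104 kcal, +1.5 g protein (running total 38.5 g).
Filling greedily by protein-per-kcal is optimal for one linear limit, giving 38.5 g.

38.5 g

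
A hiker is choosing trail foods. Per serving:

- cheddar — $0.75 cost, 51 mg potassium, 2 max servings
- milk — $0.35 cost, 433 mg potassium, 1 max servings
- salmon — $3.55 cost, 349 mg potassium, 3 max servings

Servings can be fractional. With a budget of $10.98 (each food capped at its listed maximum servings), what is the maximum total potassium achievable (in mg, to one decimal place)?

Potassium per dollar: milk 1237, salmon 98.31, cheddar 68.
Take 1 serving of milk: spends $0.35, +433.0 mg potassium (running total 433.0 mg).
Take 2.994 servings of salmon: spends $10.63, +1045.0 mg potassium (running total 1478.0 mg).
Filling greedily by potassium-per-dollar is optimal for one linear limit, giving 1478.0 mg.

1478.0 mg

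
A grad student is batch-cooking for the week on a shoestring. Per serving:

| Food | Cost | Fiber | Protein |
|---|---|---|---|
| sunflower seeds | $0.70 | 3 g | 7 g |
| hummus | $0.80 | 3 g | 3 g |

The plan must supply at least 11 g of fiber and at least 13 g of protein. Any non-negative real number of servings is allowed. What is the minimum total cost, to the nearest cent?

Minimising a linear cost over {fiber ≥ 11, protein ≥ 13, servings ≥ 0} — the optimum is at a vertex, using one or two foods.
sunflower seeds only: max(11/3, 13/7) = 3.667 servings → $2.57.
hummus only: max(11/3, 13/3) = 4.333 servings → $3.47.
sunflower seeds + hummus with both tight: 0.5 servings and 3.167 servings → $2.88.
Cheapest feasible corner: $2.57.

$2.57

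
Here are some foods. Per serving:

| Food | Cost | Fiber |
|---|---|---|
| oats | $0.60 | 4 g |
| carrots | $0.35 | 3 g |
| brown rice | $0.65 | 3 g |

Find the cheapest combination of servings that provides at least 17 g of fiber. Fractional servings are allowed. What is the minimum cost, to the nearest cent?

$1.98

Cost per g of fiber: carrots $0.1167, oats $0.1500, brown rice $0.2167.
With no serving limits, use only carrots: 17 g / 3 g = 5.667 servings × $0.35 = $1.98.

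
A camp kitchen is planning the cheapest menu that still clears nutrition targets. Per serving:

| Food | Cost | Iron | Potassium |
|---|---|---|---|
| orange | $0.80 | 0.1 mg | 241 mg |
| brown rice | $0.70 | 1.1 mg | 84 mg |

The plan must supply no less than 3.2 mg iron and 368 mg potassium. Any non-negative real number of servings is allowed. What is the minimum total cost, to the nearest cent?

With two linear requirements the optimum uses one or two foods; enumerate the corners.
orange only: max(3.2/0.1, 368/241) = 32 servings → $25.60.
brown rice only: max(3.2/1.1, 368/84) = 4.381 servings → $3.07.
orange + brown rice with both tight: 0.5298 servings and 2.861 servings → $2.43.
The minimum over all feasible corners is $2.43.

$2.43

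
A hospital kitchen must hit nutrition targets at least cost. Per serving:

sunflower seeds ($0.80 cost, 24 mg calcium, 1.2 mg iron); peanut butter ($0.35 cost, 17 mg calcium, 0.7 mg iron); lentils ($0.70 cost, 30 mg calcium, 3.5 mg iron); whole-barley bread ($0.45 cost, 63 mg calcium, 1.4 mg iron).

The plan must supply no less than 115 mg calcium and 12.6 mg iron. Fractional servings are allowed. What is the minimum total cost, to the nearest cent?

$2.54

Check every corner: each single food scaled to meet both minima, and each pair solved so both constraints bind.
sunflower seeds only: max(115/24, 12.6/1.2) = 10.5 servings → $8.40.
peanut butter only: max(115/17, 12.6/0.7) = 18 servings → $6.30.
lentils only: max(115/30, 12.6/3.5) = 3.833 servings → $2.68.
whole-barley bread only: max(115/63, 12.6/1.4) = 9 servings → $4.05.
sunflower seeds + peanut butter with both targets exact would need a negative amount; discard.
sunflower seeds + lentils with both tight: 0.5104 servings and 3.425 servings → $2.81.
sunflower seeds + whole-barley bread: the both-tight solution has a negative serving — not a feasible corner.
peanut butter + lentils with both tight: 0.6364 servings and 3.473 servings → $2.65.
peanut butter + whole-barley bread: intersection lies outside the first quadrant.
lentils + whole-barley bread with both tight: 3.545 servings and 0.1373 servings → $2.54.
So the least-cost plan costs $2.54.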